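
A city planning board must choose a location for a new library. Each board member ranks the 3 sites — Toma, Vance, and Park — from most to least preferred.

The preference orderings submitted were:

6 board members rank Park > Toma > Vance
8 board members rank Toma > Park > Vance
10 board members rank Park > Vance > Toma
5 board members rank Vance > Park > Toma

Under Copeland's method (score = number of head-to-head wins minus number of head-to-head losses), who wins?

Park

Pairwise results:
  Toma vs Vance: Vance wins 15–14.
  Toma vs Park: Park wins 21–8.
  Vance vs Park: Park wins 24–5.
Copeland scores (wins − losses):
  Toma: 0 − 2 = -2
  Vance: 1 − 1 = 0
  Park: 2 − 0 = 2
Park has the best Copeland score.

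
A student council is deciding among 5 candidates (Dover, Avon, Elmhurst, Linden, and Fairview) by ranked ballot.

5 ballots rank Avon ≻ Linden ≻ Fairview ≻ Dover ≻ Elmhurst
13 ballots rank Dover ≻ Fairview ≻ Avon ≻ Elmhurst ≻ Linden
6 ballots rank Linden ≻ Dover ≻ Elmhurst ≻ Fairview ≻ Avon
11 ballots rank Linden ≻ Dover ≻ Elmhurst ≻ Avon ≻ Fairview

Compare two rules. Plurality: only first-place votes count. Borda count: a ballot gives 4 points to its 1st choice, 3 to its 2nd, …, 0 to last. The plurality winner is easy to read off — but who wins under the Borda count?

Dover

Plurality first-place counts: Dover 13, Avon 5, Elmhurst 0, Linden 17, Fairview 0 → Linden.
Borda totals: Dover 108, Avon 57, Elmhurst 47, Linden 83, Fairview 55 → Dover.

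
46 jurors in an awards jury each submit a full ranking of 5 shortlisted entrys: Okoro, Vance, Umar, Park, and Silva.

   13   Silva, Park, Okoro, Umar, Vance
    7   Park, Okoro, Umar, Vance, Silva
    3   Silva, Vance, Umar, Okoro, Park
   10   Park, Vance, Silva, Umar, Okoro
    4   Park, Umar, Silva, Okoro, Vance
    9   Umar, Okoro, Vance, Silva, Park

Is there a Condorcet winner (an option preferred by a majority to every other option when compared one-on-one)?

No

Head-to-head results (46 voters total):
Okoro vs Vance: Okoro wins 33–13.
Okoro vs Umar: Umar wins 26–20.
Okoro vs Park: Park wins 34–12.
Okoro vs Silva: Silva wins 30–16.
Vance vs Umar: Umar wins 33–13.
Vance vs Park: Park wins 34–12.
Vance vs Silva: Vance wins 26–20.
Umar vs Park: Park wins 34–12.
Umar vs Silva: Silva wins 26–20.
Park vs Silva: Silva wins 25–21.
No candidate beats all others: Okoro beats Vance beats Silva beats Okoro, a majority cycle.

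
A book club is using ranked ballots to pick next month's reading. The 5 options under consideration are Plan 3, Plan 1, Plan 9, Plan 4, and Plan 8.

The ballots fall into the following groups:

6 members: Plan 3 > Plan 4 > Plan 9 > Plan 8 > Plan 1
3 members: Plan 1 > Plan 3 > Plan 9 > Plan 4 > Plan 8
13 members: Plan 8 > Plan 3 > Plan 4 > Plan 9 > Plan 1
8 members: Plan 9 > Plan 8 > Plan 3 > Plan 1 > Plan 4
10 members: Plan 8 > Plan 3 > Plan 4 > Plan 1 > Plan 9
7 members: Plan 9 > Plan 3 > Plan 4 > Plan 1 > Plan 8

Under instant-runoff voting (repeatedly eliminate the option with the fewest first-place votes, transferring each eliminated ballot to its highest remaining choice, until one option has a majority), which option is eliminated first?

Plan 4

Round 1: Plan 8 23, Plan 9 15, Plan 3 6, Plan 1 3, Plan 4 0. Plan 4 has the fewest and is eliminated.
Round 2: Plan 8 23, Plan 9 15, Plan 3 6, Plan 1 3. Plan 1 has the fewest and is eliminated.
Round 3: Plan 8 23, Plan 9 15, Plan 3 9. Plan 3 has the fewest and is eliminated.
Round 4: Plan 9 24, Plan 8 23. Plan 9 has a majority.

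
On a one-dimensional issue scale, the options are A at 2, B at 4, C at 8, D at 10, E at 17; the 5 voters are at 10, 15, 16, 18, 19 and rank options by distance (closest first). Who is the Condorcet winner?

With single-peaked preferences on a line, the Condorcet winner is the candidate closest to the median voter.
The median voter (position 16) is closest to E at 17.
Check: E vs C — voters closer to E: 4 of 5.

E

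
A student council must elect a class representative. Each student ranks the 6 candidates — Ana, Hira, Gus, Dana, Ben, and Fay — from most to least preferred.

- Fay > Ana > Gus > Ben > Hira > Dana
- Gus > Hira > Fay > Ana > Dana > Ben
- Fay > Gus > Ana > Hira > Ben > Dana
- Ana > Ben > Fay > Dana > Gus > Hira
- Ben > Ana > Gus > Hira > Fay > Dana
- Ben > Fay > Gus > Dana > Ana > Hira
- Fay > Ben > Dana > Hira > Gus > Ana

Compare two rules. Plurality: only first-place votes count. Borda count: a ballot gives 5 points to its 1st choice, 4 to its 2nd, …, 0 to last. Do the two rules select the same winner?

Yes

Plurality first-place counts: Ana 1, Hira 0, Gus 1, Dana 0, Ben 2, Fay 3 → Fay.
Borda totals: Ana 19, Hira 11, Gus 20, Dana 8, Ben 21, Fay 26 → Fay.
The two rules agree on Fay.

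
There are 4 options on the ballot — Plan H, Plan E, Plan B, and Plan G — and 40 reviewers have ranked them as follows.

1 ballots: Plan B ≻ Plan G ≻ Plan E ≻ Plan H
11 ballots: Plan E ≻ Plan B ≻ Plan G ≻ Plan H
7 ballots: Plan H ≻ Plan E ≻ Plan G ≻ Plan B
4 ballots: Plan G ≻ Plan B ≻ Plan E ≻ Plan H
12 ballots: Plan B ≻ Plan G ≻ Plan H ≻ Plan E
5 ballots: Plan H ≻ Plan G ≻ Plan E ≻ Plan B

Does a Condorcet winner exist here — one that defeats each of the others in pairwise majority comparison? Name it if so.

Head-to-head results (40 voters total):
Plan H vs Plan E: Plan H wins 24–16.
Plan H vs Plan B: Plan B wins 28–12.
Plan H vs Plan G: Plan G wins 28–12.
Plan E vs Plan B: Plan E wins 23–17.
Plan E vs Plan G: Plan G wins 22–18.
Plan B vs Plan G: Plan B wins 24–16.
No candidate beats all others: Plan H beats Plan E beats Plan B beats Plan H, a majority cycle.

No Condorcet winner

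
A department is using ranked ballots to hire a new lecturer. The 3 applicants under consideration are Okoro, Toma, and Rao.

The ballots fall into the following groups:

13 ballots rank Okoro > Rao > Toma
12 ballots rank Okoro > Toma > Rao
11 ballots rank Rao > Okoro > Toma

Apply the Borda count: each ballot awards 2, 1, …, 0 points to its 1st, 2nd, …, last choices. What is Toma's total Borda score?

Borda scores:
  Okoro: 13·2 + 12·2 + 11·1 = 61
  Toma: 13·0 + 12·1 + 11·0 = 12
  Rao: 13·1 + 12·0 + 11·2 = 35

12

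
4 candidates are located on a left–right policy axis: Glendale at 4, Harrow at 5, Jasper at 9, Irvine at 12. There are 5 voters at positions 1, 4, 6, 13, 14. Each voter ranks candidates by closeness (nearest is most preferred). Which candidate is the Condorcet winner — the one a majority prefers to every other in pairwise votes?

With single-peaked preferences on a line, the Condorcet winner is the candidate closest to the median voter.
The median voter (position 6) is closest to Harrow at 5.
Check: Harrow vs Jasper — voters closer to Harrow: 3 of 5.

Harrow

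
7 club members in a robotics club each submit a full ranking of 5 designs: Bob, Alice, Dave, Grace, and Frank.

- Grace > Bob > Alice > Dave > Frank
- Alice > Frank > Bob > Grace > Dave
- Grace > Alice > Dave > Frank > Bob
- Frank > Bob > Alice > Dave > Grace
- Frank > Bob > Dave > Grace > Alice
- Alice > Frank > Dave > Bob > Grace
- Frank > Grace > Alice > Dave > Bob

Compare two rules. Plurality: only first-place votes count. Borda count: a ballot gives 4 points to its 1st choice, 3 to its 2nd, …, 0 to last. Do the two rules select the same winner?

Yes

Plurality first-place counts: Bob 0, Alice 2, Dave 0, Grace 2, Frank 3 → Frank.
Borda totals: Bob 12, Alice 17, Dave 9, Grace 13, Frank 19 → Frank.
The two rules agree on Frank.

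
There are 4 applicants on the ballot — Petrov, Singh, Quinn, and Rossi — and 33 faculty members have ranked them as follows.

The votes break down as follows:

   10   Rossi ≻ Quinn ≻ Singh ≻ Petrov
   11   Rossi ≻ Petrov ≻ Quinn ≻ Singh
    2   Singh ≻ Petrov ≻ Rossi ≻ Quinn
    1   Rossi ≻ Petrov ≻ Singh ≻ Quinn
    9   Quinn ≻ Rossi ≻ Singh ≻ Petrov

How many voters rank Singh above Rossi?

2

Ballots ranking Singh above Rossi: 2.
Ballots ranking Rossi above Singh: 10+11+1+9 = 31.
So 2 of 33 voters prefer Singh to Rossi.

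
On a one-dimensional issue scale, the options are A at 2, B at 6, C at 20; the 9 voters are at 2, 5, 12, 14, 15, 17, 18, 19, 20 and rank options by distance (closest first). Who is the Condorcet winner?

C

With single-peaked preferences on a line, the Condorcet winner is the candidate closest to the median voter.
The median voter (position 15) is closest to C at 20.
Check: C vs B — voters closer to C: 6 of 9.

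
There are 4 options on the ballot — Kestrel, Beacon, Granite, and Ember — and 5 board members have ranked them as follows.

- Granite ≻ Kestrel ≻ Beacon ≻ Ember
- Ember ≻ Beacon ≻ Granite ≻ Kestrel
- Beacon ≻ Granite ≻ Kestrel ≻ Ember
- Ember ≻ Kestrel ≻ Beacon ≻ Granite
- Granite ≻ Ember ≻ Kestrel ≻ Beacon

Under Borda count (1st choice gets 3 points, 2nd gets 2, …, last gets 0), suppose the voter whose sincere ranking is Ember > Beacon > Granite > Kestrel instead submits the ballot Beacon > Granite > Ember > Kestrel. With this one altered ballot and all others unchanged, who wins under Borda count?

Borda totals with the altered ballot: Kestrel 6, Beacon 8, Granite 10, Ember 6.
The winner is unchanged: still Granite.

Granite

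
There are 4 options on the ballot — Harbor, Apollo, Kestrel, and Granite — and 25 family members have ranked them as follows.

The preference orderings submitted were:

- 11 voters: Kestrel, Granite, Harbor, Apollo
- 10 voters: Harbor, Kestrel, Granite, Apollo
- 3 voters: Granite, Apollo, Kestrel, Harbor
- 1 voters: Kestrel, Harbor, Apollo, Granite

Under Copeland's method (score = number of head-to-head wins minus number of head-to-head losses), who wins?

Pairwise results:
  Harbor vs Apollo: Harbor wins 22–3.
  Harbor vs Kestrel: Kestrel wins 15–10.
  Harbor vs Granite: Granite wins 14–11.
  Apollo vs Kestrel: Kestrel wins 22–3.
  Apollo vs Granite: Granite wins 24–1.
  Kestrel vs Granite: Kestrel wins 22–3.
Copeland scores (wins − losses):
  Harbor: 1 − 2 = -1
  Apollo: 0 − 3 = -3
  Kestrel: 3 − 0 = 3
  Granite: 2 − 1 = 1
Kestrel has the best Copeland score.

Kestrel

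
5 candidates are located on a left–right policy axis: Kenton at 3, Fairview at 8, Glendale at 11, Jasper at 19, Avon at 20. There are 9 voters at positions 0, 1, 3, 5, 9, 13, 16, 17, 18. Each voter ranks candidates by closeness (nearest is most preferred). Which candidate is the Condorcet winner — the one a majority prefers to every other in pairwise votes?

Fairview

With single-peaked preferences on a line, the Condorcet winner is the candidate closest to the median voter.
The median voter (position 9) is closest to Fairview at 8.
Check: Fairview vs Glendale — voters closer to Fairview: 5 of 9.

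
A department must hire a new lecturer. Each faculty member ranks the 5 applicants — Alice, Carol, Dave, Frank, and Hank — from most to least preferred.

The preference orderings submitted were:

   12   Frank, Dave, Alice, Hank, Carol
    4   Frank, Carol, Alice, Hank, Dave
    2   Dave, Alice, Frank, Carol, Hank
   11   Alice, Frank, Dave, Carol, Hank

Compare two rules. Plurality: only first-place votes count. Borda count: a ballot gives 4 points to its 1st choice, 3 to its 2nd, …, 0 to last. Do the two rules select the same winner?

Yes

Plurality first-place counts: Alice 11, Carol 0, Dave 2, Frank 16, Hank 0 → Frank.
Borda totals: Alice 82, Carol 25, Dave 66, Frank 101, Hank 16 → Frank.
The two rules agree on Frank.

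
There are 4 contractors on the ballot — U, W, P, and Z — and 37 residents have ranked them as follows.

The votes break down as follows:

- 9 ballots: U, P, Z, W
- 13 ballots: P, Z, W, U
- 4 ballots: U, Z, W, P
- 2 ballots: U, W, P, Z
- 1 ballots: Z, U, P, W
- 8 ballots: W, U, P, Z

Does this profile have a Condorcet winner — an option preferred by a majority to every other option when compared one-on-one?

No

Head-to-head results (37 voters total):
U vs W: W wins 21–16.
U vs P: U wins 24–13.
U vs Z: U wins 23–14.
W vs P: P wins 23–14.
W vs Z: Z wins 27–10.
P vs Z: P wins 32–5.
No candidate beats all others: U beats P beats W beats U, a majority cycle.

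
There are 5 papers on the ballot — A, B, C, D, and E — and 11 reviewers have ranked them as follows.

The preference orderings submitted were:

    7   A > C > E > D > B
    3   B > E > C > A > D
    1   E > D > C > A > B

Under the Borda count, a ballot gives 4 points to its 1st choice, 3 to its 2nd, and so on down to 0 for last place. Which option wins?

A

Borda scores:
  A: 7·4 + 3·1 + 1 = 32
  B: 7·0 + 3·4 + 0 = 12
  C: 7·3 + 3·2 + 2 = 29
  D: 7·1 + 3·0 + 3 = 10
  E: 7·2 + 3·3 + 4 = 27
A has the highest total.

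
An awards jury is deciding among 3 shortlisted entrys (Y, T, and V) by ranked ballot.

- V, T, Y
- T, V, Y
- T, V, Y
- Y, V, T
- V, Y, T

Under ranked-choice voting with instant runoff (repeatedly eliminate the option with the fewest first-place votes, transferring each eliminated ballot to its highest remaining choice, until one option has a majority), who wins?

V

Round 1: T 2, V 2, Y 1. Y has the fewest and is eliminated.
Round 2: V 3, T 2. V has a majority.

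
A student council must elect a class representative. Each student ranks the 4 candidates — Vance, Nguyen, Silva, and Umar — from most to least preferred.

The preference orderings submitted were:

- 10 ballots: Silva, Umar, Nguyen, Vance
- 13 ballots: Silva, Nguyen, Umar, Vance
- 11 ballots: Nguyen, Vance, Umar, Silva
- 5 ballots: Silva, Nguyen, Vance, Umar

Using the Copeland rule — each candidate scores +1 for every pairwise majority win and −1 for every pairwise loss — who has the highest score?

Pairwise results:
  Vance vs Nguyen: Nguyen wins 39–0.
  Vance vs Silva: Silva wins 28–11.
  Vance vs Umar: Umar wins 23–16.
  Nguyen vs Silva: Silva wins 28–11.
  Nguyen vs Umar: Nguyen wins 29–10.
  Silva vs Umar: Silva wins 28–11.
Copeland scores (wins − losses):
  Vance: 0 − 3 = -3
  Nguyen: 2 − 1 = 1
  Silva: 3 − 0 = 3
  Umar: 1 − 2 = -1
Silva has the best Copeland score.

Silva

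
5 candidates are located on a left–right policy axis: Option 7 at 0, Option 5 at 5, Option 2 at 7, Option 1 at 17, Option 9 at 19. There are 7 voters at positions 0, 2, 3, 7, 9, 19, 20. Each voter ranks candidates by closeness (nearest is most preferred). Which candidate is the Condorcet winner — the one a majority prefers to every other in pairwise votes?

With single-peaked preferences on a line, the Condorcet winner is the candidate closest to the median voter.
The median voter (position 7) is closest to Option 2 at 7.
Check: Option 2 vs Option 1 — voters closer to Option 2: 5 of 7.

Option 2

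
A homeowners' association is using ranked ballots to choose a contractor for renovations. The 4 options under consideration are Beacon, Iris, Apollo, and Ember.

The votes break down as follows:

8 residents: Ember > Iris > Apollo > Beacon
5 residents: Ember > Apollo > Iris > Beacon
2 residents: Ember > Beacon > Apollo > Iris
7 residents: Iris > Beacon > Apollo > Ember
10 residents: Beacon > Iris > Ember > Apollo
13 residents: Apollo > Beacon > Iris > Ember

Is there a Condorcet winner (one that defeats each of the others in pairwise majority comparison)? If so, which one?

No Condorcet winner

Head-to-head results (45 voters total):
Beacon vs Iris: Beacon wins 25–20.
Beacon vs Apollo: Apollo wins 26–19.
Beacon vs Ember: Beacon wins 30–15.
Iris vs Apollo: Iris wins 25–20.
Iris vs Ember: Iris wins 30–15.
Apollo vs Ember: Ember wins 25–20.
No candidate beats all others: Beacon beats Iris beats Apollo beats Beacon, a majority cycle.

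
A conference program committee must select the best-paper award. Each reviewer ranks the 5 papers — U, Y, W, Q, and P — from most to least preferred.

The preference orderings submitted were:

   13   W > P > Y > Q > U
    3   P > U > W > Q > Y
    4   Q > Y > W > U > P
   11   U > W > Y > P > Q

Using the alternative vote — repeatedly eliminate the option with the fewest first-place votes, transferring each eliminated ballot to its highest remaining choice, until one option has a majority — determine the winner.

Round 1: W 13, U 11, Q 4, P 3, Y 0. Y has the fewest and is eliminated.
Round 2: W 13, U 11, Q 4, P 3. P has the fewest and is eliminated.
Round 3: U 14, W 13, Q 4. Q has the fewest and is eliminated.
Round 4: W 17, U 14. W has a majority.

W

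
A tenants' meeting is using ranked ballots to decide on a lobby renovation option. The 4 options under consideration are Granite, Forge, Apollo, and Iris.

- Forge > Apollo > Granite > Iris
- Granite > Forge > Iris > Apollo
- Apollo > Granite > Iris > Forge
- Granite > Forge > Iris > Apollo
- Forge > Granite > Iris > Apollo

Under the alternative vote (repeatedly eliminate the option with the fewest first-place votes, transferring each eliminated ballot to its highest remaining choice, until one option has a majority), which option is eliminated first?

Iris

Round 1: Granite 2, Forge 2, Apollo 1, Iris 0. Iris has the fewest and is eliminated.
Round 2: Granite 2, Forge 2, Apollo 1. Apollo has the fewest and is eliminated.
Round 3: Granite 3, Forge 2. Granite has a majority.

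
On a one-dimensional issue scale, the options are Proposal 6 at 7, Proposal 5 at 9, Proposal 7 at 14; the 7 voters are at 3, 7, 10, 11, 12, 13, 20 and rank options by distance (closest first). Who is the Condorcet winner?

With single-peaked preferences on a line, the Condorcet winner is the candidate closest to the median voter.
The median voter (position 11) is closest to Proposal 5 at 9.
Check: Proposal 5 vs Proposal 6 — voters closer to Proposal 5: 5 of 7.

Proposal 5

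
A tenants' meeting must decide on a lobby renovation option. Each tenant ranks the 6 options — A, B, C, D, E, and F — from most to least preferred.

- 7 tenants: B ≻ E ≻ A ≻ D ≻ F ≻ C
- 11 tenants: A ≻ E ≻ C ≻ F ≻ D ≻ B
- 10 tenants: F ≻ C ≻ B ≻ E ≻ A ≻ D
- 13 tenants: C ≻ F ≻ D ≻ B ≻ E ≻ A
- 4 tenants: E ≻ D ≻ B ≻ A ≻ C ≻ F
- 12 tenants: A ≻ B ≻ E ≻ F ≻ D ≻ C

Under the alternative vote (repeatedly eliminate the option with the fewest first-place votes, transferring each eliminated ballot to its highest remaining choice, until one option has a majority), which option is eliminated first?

D

Round 1: A 23, C 13, F 10, B 7, E 4, D 0. D has the fewest and is eliminated.
Round 2: A 23, C 13, F 10, B 7, E 4. E has the fewest and is eliminated.
Round 3: A 23, C 13, B 11, F 10. F has the fewest and is eliminated.
Round 4: A 23, C 23, B 11. B has the fewest and is eliminated.
Round 5: A 34, C 23. A has a majority.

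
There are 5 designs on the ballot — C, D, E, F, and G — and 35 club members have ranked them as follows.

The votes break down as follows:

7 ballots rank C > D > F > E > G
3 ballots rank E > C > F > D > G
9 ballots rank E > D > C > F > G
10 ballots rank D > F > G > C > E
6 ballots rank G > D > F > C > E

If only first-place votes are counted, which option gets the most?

First-place vote totals:
  C: 7
  D: 10
  E: 12
  F: 0
  G: 6
E has the most first-place votes.

E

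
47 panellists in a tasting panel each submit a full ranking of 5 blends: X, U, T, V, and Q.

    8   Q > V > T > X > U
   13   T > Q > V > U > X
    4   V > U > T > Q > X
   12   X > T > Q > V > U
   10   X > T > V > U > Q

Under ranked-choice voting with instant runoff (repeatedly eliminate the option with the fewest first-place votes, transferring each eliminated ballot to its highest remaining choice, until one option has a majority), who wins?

Round 1: X 22, T 13, Q 8, V 4, U 0. U has the fewest and is eliminated.
Round 2: X 22, T 13, Q 8, V 4. V has the fewest and is eliminated.
Round 3: X 22, T 17, Q 8. Q has the fewest and is eliminated.
Round 4: T 25, X 22. T has a majority.

T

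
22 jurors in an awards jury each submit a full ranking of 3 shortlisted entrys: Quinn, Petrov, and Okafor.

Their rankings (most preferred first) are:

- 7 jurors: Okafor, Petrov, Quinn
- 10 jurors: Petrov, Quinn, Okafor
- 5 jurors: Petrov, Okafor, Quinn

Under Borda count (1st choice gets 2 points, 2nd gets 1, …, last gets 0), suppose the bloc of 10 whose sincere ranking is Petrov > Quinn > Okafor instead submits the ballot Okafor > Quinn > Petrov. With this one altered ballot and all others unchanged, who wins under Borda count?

Okafor

Borda totals with the altered ballot: Quinn 10, Petrov 17, Okafor 39.
The switch changes the winner from Petrov to Okafor.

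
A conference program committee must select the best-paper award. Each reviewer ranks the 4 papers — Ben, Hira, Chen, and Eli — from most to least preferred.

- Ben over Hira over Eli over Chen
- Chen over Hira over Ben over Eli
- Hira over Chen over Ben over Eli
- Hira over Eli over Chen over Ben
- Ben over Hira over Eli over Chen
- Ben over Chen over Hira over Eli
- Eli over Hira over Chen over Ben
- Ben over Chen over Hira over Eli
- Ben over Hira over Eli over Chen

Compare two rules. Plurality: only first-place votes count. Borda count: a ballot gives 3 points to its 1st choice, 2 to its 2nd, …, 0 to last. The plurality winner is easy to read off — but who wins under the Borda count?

Hira

Plurality first-place counts: Ben 5, Hira 2, Chen 1, Eli 1 → Ben.
Borda totals: Ben 17, Hira 18, Chen 11, Eli 8 → Hira.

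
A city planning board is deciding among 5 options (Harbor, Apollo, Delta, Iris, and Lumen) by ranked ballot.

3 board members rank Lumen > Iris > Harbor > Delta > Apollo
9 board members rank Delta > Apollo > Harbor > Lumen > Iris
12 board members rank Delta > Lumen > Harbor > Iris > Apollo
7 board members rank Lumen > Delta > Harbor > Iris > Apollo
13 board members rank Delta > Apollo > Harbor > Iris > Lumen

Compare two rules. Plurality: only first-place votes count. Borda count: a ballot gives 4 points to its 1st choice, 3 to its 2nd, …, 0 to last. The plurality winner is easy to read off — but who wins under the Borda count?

Plurality first-place counts: Harbor 0, Apollo 0, Delta 34, Iris 0, Lumen 10 → Delta.
Borda totals: Harbor 88, Apollo 66, Delta 160, Iris 41, Lumen 85 → Delta.

Delta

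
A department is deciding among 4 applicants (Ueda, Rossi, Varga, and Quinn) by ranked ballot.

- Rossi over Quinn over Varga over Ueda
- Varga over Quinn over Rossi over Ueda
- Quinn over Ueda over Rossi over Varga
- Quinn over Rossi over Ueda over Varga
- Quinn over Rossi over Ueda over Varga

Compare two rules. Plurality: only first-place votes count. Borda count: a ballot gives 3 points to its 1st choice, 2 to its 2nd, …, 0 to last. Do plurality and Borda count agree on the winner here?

Yes

Plurality first-place counts: Ueda 0, Rossi 1, Varga 1, Quinn 3 → Quinn.
Borda totals: Ueda 4, Rossi 9, Varga 4, Quinn 13 → Quinn.
The two rules agree on Quinn.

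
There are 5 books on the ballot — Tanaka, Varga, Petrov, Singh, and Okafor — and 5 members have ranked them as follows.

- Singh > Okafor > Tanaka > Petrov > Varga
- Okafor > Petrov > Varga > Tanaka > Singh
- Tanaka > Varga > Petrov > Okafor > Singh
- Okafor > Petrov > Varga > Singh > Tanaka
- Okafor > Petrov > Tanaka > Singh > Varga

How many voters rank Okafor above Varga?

Ballots ranking Okafor above Varga: 4.
Ballots ranking Varga above Okafor: 1.
So 4 of 5 voters prefer Okafor to Varga.

4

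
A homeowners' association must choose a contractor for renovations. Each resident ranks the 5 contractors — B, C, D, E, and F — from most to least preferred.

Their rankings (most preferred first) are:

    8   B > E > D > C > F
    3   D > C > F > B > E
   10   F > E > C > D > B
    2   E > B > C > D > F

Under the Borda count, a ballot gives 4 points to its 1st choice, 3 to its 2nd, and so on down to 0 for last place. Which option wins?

E

Borda scores:
  B: 8·4 + 3·1 + 10·0 + 2·3 = 41
  C: 8·1 + 3·3 + 10·2 + 2·2 = 41
  D: 8·2 + 3·4 + 10·1 + 2·1 = 40
  E: 8·3 + 3·0 + 10·3 + 2·4 = 62
  F: 8·0 + 3·2 + 10·4 + 2·0 = 46
E has the highest total.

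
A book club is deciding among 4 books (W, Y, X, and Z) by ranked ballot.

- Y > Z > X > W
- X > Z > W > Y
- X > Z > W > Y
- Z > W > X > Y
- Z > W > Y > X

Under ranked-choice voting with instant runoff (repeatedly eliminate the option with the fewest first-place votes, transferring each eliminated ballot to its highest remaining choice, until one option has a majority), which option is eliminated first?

Round 1: X 2, Z 2, Y 1, W 0. W has the fewest and is eliminated.
Round 2: X 2, Z 2, Y 1. Y has the fewest and is eliminated.
Round 3: Z 3, X 2. Z has a majority.

W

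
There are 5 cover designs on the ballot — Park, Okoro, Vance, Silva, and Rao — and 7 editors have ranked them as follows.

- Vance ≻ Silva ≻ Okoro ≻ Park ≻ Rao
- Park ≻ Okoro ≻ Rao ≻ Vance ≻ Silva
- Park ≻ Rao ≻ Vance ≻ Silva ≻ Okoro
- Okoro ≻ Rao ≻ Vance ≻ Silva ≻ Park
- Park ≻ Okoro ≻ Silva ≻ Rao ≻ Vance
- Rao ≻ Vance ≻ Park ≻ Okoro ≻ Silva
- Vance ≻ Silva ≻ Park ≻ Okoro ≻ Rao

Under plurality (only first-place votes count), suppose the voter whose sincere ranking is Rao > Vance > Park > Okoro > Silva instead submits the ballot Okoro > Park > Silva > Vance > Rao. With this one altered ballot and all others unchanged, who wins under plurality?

First-place totals with the altered ballot: Park 3, Okoro 2, Vance 2, Silva 0, Rao 0.
The winner is unchanged: still Park.

Park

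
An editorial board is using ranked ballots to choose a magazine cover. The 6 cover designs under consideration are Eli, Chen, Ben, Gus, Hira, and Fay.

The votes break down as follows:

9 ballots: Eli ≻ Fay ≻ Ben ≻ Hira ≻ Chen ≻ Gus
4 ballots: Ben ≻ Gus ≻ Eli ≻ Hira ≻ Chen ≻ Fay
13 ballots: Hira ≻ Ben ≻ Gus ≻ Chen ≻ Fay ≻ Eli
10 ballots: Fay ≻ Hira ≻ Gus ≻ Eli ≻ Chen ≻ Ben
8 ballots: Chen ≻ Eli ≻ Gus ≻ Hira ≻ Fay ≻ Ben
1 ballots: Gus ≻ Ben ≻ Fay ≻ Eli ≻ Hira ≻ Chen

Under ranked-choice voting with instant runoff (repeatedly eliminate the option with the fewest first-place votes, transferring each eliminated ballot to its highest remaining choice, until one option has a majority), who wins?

Round 1: Hira 13, Fay 10, Eli 9, Chen 8, Ben 4, Gus 1. Gus has the fewest and is eliminated.
Round 2: Hira 13, Fay 10, Eli 9, Chen 8, Ben 5. Ben has the fewest and is eliminated.
Round 3: Eli 13, Hira 13, Fay 11, Chen 8. Chen has the fewest and is eliminated.
Round 4: Eli 21, Hira 13, Fay 11. Fay has the fewest and is eliminated.
Round 5: Hira 23, Eli 22. Hira has a majority.

Hira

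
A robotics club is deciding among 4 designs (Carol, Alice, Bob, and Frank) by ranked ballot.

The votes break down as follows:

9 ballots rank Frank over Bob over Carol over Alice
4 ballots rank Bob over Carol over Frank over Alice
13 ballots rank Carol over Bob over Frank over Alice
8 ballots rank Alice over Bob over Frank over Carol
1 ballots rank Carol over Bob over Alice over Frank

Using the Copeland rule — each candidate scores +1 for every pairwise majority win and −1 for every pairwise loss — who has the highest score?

Pairwise results:
  Carol vs Alice: Carol wins 27–8.
  Carol vs Bob: Bob wins 21–14.
  Carol vs Frank: Carol wins 18–17.
  Alice vs Bob: Bob wins 27–8.
  Alice vs Frank: Frank wins 26–9.
  Bob vs Frank: Bob wins 26–9.
Copeland scores (wins − losses):
  Carol: 2 − 1 = 1
  Alice: 0 − 3 = -3
  Bob: 3 − 0 = 3
  Frank: 1 − 2 = -1
Bob has the best Copeland score.

Bob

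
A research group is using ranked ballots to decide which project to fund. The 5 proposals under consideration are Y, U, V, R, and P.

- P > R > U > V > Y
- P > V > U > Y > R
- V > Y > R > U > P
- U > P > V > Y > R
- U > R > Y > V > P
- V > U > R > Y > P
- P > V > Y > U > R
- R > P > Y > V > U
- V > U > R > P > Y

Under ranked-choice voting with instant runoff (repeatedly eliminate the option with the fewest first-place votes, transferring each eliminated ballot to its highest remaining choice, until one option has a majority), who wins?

P

Round 1: V 3, P 3, U 2, R 1, Y 0. Y has the fewest and is eliminated.
Round 2: V 3, P 3, U 2, R 1. R has the fewest and is eliminated.
Round 3: P 4, V 3, U 2. U has the fewest and is eliminated.
Round 4: P 5, V 4. P has a majority.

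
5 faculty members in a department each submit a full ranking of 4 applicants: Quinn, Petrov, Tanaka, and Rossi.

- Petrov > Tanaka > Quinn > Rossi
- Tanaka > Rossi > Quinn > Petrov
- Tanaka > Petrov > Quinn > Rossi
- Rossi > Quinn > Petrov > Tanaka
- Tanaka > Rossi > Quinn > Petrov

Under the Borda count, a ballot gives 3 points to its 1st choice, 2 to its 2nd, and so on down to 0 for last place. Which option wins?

Borda scores:
  Quinn: 1 + 1 + 1 + 2 + 1 = 6
  Petrov: 3 + 0 + 2 + 1 + 0 = 6
  Tanaka: 2 + 3 + 3 + 0 + 3 = 11
  Rossi: 0 + 2 + 0 + 3 + 2 = 7
Tanaka has the highest total.

Tanaka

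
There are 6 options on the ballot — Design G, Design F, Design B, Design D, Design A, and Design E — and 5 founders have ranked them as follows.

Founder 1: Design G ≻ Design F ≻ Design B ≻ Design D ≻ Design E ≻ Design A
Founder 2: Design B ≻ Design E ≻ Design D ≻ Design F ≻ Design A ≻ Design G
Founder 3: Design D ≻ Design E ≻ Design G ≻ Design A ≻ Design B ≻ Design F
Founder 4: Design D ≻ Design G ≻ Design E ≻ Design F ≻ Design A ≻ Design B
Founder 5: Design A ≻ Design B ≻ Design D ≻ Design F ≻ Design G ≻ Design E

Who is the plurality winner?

Design D

First-place vote totals:
  Design G: 1
  Design F: 0
  Design B: 1
  Design D: 2
  Design A: 1
  Design E: 0
Design D has the most first-place votes.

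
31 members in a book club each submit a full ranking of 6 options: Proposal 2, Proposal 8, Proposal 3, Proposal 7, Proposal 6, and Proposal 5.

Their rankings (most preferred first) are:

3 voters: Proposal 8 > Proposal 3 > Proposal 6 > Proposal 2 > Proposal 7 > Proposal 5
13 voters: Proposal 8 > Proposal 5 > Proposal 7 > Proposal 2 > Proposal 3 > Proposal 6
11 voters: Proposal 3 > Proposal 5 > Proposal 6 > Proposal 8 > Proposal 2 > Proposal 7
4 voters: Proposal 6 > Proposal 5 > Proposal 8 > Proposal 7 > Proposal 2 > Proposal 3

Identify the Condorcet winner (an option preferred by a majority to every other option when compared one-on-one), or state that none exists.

Head-to-head results (31 voters total):
Proposal 2 vs Proposal 8: Proposal 8 wins 31–0.
Proposal 2 vs Proposal 3: Proposal 2 wins 17–14.
Proposal 2 vs Proposal 7: Proposal 7 wins 17–14.
Proposal 2 vs Proposal 6: Proposal 6 wins 18–13.
Proposal 2 vs Proposal 5: Proposal 5 wins 28–3.
Proposal 8 vs Proposal 3: Proposal 8 wins 20–11.
Proposal 8 vs Proposal 7: Proposal 8 wins 31–0.
Proposal 8 vs Proposal 6: Proposal 8 wins 16–15.
Proposal 8 vs Proposal 5: Proposal 8 wins 16–15.
Proposal 3 vs Proposal 7: Proposal 7 wins 17–14.
Proposal 3 vs Proposal 6: Proposal 3 wins 27–4.
Proposal 3 vs Proposal 5: Proposal 5 wins 17–14.
Proposal 7 vs Proposal 6: Proposal 6 wins 18–13.
Proposal 7 vs Proposal 5: Proposal 5 wins 28–3.
Proposal 6 vs Proposal 5: Proposal 5 wins 24–7.
Proposal 8 beats each rival — Proposal 2 (31–0), Proposal 3 (20–11), Proposal 7 (31–0), Proposal 6 (16–15), Proposal 5 (16–15) — so Proposal 8 is the Condorcet winner.

Proposal 8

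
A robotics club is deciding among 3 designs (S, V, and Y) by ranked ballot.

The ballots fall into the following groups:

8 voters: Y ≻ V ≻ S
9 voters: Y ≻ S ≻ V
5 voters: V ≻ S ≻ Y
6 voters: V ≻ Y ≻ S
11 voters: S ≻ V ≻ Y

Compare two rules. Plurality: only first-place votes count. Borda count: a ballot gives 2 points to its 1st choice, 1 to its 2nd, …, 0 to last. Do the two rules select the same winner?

Plurality first-place counts: S 11, V 11, Y 17 → Y.
Borda totals: S 36, V 41, Y 40 → V.
The two rules disagree: plurality picks Y, Borda picks V.

No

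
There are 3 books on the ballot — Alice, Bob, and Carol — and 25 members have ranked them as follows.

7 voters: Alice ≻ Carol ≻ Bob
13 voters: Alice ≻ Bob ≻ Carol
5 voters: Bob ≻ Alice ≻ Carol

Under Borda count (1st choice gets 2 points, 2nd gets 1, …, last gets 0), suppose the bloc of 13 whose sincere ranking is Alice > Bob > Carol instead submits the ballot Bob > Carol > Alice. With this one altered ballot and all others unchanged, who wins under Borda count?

Borda totals with the altered ballot: Alice 19, Bob 36, Carol 20.
The switch changes the winner from Alice to Bob.

Bob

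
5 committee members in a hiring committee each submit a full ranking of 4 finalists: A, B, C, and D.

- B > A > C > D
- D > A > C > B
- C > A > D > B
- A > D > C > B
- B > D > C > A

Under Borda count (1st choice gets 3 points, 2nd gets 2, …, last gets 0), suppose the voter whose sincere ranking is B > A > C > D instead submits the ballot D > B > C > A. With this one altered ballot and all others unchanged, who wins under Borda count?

Borda totals with the altered ballot: A 7, B 5, C 7, D 11.
The switch changes the winner from A to D.

D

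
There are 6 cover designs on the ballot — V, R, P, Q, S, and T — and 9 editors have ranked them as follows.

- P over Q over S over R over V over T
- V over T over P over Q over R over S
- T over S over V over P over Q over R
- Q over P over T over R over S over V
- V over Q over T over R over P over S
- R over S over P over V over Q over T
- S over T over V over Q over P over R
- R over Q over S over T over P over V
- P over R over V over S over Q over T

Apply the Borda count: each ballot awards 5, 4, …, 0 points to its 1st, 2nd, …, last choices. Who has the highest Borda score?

Borda scores:
  V: 1 + 5 + 3 + 0 + 5 + 2 + 3 + 0 + 3 = 22
  R: 2 + 1 + 0 + 2 + 2 + 5 + 0 + 5 + 4 = 21
  P: 5 + 3 + 2 + 4 + 1 + 3 + 1 + 1 + 5 = 25
  Q: 4 + 2 + 1 + 5 + 4 + 1 + 2 + 4 + 1 = 24
  S: 3 + 0 + 4 + 1 + 0 + 4 + 5 + 3 + 2 = 22
  T: 0 + 4 + 5 + 3 + 3 + 0 + 4 + 2 + 0 = 21
P has the highest total.

P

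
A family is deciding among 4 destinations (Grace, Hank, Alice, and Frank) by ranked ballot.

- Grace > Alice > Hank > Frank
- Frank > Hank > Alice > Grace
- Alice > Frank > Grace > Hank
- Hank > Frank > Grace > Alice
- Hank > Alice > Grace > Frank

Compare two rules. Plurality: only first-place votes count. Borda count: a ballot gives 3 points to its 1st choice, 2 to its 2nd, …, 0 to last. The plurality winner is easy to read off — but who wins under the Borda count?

Plurality first-place counts: Grace 1, Hank 2, Alice 1, Frank 1 → Hank.
Borda totals: Grace 6, Hank 9, Alice 8, Frank 7 → Hank.

Hank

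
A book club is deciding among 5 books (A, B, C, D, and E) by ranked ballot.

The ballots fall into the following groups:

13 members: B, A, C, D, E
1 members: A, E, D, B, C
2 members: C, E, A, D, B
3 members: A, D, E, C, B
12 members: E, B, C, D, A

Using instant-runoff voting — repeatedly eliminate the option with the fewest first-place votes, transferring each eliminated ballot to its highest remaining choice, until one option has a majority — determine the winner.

Round 1: B 13, E 12, A 4, C 2, D 0. D has the fewest and is eliminated.
Round 2: B 13, E 12, A 4, C 2. C has the fewest and is eliminated.
Round 3: E 14, B 13, A 4. A has the fewest and is eliminated.
Round 4: E 18, B 13. E has a majority.

E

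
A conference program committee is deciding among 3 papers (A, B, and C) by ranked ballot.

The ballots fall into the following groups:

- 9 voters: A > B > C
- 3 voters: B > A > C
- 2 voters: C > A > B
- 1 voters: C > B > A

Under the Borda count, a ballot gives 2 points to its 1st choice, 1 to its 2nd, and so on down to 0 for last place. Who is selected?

A

Borda scores:
  A: 9·2 + 3·1 + 2·1 + 0 = 23
  B: 9·1 + 3·2 + 2·0 + 1 = 16
  C: 9·0 + 3·0 + 2·2 + 2 = 6
A has the highest total.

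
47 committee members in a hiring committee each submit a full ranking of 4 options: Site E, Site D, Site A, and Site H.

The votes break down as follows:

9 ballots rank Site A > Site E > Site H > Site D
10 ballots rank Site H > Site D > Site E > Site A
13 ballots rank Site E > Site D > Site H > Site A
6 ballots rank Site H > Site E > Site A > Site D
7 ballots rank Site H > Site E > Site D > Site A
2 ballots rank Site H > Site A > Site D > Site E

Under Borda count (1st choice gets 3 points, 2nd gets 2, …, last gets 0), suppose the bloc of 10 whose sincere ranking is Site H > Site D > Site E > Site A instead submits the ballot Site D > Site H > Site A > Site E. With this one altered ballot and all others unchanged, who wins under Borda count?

Site H

Borda totals with the altered ballot: Site E 83, Site D 65, Site A 47, Site H 87.
The winner is unchanged: still Site H.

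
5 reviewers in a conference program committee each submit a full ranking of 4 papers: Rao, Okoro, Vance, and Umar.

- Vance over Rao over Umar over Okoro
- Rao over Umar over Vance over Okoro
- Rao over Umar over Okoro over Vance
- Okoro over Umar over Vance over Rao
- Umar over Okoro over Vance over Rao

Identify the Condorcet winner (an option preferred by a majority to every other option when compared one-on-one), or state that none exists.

Head-to-head results (5 voters total):
Rao vs Okoro: Rao wins 3–2.
Rao vs Vance: Vance wins 3–2.
Rao vs Umar: Rao wins 3–2.
Okoro vs Vance: Okoro wins 3–2.
Okoro vs Umar: Umar wins 4–1.
Vance vs Umar: Umar wins 4–1.
No candidate beats all others: Rao beats Okoro beats Vance beats Rao, a majority cycle.

There is no Condorcet winner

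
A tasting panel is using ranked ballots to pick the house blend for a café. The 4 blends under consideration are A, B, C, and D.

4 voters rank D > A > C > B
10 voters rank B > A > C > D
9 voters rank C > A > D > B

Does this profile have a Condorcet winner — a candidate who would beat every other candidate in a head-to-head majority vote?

Yes

Head-to-head results (23 voters total):
A vs B: A wins 13–10.
A vs C: A wins 14–9.
A vs D: A wins 19–4.
B vs C: C wins 13–10.
B vs D: D wins 13–10.
C vs D: C wins 19–4.
A beats each rival — B (13–10), C (14–9), D (19–4) — so A is the Condorcet winner.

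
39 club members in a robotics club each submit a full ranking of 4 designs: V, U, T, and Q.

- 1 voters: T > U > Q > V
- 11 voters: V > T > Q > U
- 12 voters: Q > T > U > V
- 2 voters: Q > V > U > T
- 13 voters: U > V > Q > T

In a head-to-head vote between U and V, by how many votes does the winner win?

13

Ballots ranking U above V: 1+12+13 = 26.
Ballots ranking V above U: 11+2 = 13.
U wins 26–13, a margin of 13.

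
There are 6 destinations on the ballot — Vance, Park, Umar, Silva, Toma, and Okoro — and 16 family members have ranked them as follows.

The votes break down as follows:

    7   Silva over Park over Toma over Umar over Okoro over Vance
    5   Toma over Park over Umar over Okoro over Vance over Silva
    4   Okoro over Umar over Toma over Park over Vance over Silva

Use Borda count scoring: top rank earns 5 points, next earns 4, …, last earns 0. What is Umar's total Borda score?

Borda scores:
  Vance: 7·0 + 5·1 + 4·1 = 9
  Park: 7·4 + 5·4 + 4·2 = 56
  Umar: 7·2 + 5·3 + 4·4 = 45
  Silva: 7·5 + 5·0 + 4·0 = 35
  Toma: 7·3 + 5·5 + 4·3 = 58
  Okoro: 7·1 + 5·2 + 4·5 = 37

45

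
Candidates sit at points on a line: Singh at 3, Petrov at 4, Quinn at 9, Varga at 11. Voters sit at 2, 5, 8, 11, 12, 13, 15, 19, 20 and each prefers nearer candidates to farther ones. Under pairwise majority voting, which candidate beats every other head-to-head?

With single-peaked preferences on a line, the Condorcet winner is the candidate closest to the median voter.
The median voter (position 12) is closest to Varga at 11.
Check: Varga vs Quinn — voters closer to Varga: 6 of 9.

Varga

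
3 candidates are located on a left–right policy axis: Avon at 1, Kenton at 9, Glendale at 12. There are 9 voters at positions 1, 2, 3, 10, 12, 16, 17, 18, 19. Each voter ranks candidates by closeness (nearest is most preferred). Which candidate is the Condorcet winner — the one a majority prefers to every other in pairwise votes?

With single-peaked preferences on a line, the Condorcet winner is the candidate closest to the median voter.
The median voter (position 12) is closest to Glendale at 12.
Check: Glendale vs Avon — voters closer to Glendale: 6 of 9.

Glendale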